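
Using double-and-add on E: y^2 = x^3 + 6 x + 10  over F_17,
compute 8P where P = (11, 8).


k = 8 = 1000_2 (binary, LSB first: 0001)
Double-and-add from P = (11, 8):
  bit 0 = 0: acc unchanged = O
  bit 1 = 0: acc unchanged = O
  bit 2 = 0: acc unchanged = O
  bit 3 = 1: acc = O + (14, 4) = (14, 4)

8P = (14, 4)


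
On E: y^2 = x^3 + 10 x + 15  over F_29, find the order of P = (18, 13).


Compute successive multiples of P until we hit O:
  1P = (18, 13)
  2P = (27, 4)
  3P = (14, 12)
  4P = (17, 9)
  5P = (10, 19)
  6P = (7, 15)
  7P = (28, 2)
  8P = (28, 27)
  ... (continuing to 15P)
  15P = O

ord(P) = 15


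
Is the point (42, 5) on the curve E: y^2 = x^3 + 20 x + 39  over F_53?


Check whether y^2 = x^3 + 20 x + 39 (mod 53) for (x, y) = (42, 5).
LHS: y^2 = 5^2 mod 53 = 25
RHS: x^3 + 20 x + 39 = 42^3 + 20*42 + 39 mod 53 = 25
LHS = RHS

Yes, on the curve


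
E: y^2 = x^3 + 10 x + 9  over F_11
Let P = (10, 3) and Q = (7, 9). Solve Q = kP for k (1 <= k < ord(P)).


Enumerate multiples of P until we hit Q = (7, 9):
  1P = (10, 3)
  2P = (7, 9)
Match found at i = 2.

k = 2


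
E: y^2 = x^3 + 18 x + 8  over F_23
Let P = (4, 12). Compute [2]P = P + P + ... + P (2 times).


k = 2 = 10_2 (binary, LSB first: 01)
Double-and-add from P = (4, 12):
  bit 0 = 0: acc unchanged = O
  bit 1 = 1: acc = O + (1, 2) = (1, 2)

2P = (1, 2)


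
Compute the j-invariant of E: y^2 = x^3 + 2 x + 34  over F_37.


Delta = -16(4 a^3 + 27 b^2) mod 37 = 3
-1728 * (4 a)^3 = -1728 * (4*2)^3 mod 37 = 8
j = 8 * 3^(-1) mod 37 = 15

j = 15 (mod 37)


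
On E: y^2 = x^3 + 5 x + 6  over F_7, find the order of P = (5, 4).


Compute successive multiples of P until we hit O:
  1P = (5, 4)
  2P = (6, 0)
  3P = (5, 3)
  4P = O

ord(P) = 4


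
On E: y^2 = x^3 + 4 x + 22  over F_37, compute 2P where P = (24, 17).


Doubling: s = (3 x1^2 + a) / (2 y1)
s = (3*24^2 + 4) / (2*17) mod 37 = 27
x3 = s^2 - 2 x1 mod 37 = 27^2 - 2*24 = 15
y3 = s (x1 - x3) - y1 mod 37 = 27 * (24 - 15) - 17 = 4

2P = (15, 4)


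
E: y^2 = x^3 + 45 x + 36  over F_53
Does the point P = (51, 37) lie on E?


Check whether y^2 = x^3 + 45 x + 36 (mod 53) for (x, y) = (51, 37).
LHS: y^2 = 37^2 mod 53 = 44
RHS: x^3 + 45 x + 36 = 51^3 + 45*51 + 36 mod 53 = 44
LHS = RHS

Yes, on the curve


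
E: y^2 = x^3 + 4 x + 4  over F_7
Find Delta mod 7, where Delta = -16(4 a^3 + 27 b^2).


4 a^3 + 27 b^2 = 4*4^3 + 27*4^2 = 256 + 432 = 688
Delta = -16 * (688) = -11008
Delta mod 7 = 3

Delta = 3 (mod 7)


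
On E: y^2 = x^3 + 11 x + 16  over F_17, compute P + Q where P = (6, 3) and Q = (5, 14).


P != Q, so use the chord formula.
s = (y2 - y1) / (x2 - x1) = (11) / (16) mod 17 = 6
x3 = s^2 - x1 - x2 mod 17 = 6^2 - 6 - 5 = 8
y3 = s (x1 - x3) - y1 mod 17 = 6 * (6 - 8) - 3 = 2

P + Q = (8, 2)


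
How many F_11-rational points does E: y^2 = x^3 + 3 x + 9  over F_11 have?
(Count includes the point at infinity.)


For each x in F_11, count y with y^2 = x^3 + 3 x + 9 mod 11:
  x = 0: RHS = 9, y in [3, 8]  -> 2 point(s)
  x = 2: RHS = 1, y in [1, 10]  -> 2 point(s)
  x = 3: RHS = 1, y in [1, 10]  -> 2 point(s)
  x = 6: RHS = 1, y in [1, 10]  -> 2 point(s)
  x = 10: RHS = 5, y in [4, 7]  -> 2 point(s)
Affine points: 10. Add the point at infinity: total = 11.

#E(F_11) = 11


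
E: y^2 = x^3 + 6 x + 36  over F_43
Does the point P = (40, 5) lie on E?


Check whether y^2 = x^3 + 6 x + 36 (mod 43) for (x, y) = (40, 5).
LHS: y^2 = 5^2 mod 43 = 25
RHS: x^3 + 6 x + 36 = 40^3 + 6*40 + 36 mod 43 = 34
LHS != RHS

No, not on the curve


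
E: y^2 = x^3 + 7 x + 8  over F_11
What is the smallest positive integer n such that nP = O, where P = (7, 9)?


Compute successive multiples of P until we hit O:
  1P = (7, 9)
  2P = (8, 2)
  3P = (1, 4)
  4P = (4, 10)
  5P = (5, 5)
  6P = (3, 10)
  7P = (10, 0)
  8P = (3, 1)
  ... (continuing to 14P)
  14P = O

ord(P) = 14


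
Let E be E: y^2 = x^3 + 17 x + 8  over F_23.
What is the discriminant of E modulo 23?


4 a^3 + 27 b^2 = 4*17^3 + 27*8^2 = 19652 + 1728 = 21380
Delta = -16 * (21380) = -342080
Delta mod 23 = 22

Delta = 22 (mod 23)


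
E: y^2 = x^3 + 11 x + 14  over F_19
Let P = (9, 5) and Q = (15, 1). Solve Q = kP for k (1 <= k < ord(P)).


Enumerate multiples of P until we hit Q = (15, 1):
  1P = (9, 5)
  2P = (7, 4)
  3P = (8, 5)
  4P = (2, 14)
  5P = (5, 17)
  6P = (14, 10)
  7P = (16, 7)
  8P = (3, 13)
  9P = (13, 13)
  10P = (1, 11)
  11P = (6, 7)
  12P = (15, 18)
  13P = (15, 1)
Match found at i = 13.

k = 13


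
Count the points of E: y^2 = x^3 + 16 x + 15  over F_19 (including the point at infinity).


For each x in F_19, count y with y^2 = x^3 + 16 x + 15 mod 19:
  x = 2: RHS = 17, y in [6, 13]  -> 2 point(s)
  x = 5: RHS = 11, y in [7, 12]  -> 2 point(s)
  x = 6: RHS = 4, y in [2, 17]  -> 2 point(s)
  x = 8: RHS = 9, y in [3, 16]  -> 2 point(s)
  x = 10: RHS = 16, y in [4, 15]  -> 2 point(s)
  x = 12: RHS = 16, y in [4, 15]  -> 2 point(s)
  x = 13: RHS = 7, y in [8, 11]  -> 2 point(s)
  x = 14: RHS = 0, y in [0]  -> 1 point(s)
  x = 15: RHS = 1, y in [1, 18]  -> 2 point(s)
  x = 16: RHS = 16, y in [4, 15]  -> 2 point(s)
  x = 18: RHS = 17, y in [6, 13]  -> 2 point(s)
Affine points: 21. Add the point at infinity: total = 22.

#E(F_19) = 22


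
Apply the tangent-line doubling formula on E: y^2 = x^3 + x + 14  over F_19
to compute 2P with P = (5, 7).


Doubling: s = (3 x1^2 + a) / (2 y1)
s = (3*5^2 + 1) / (2*7) mod 19 = 0
x3 = s^2 - 2 x1 mod 19 = 0^2 - 2*5 = 9
y3 = s (x1 - x3) - y1 mod 19 = 0 * (5 - 9) - 7 = 12

2P = (9, 12)


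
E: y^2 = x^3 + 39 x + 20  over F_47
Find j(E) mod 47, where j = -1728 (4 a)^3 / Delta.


Delta = -16(4 a^3 + 27 b^2) mod 47 = 28
-1728 * (4 a)^3 = -1728 * (4*39)^3 mod 47 = 42
j = 42 * 28^(-1) mod 47 = 25

j = 25 (mod 47)


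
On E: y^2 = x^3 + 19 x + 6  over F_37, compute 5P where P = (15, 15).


k = 5 = 101_2 (binary, LSB first: 101)
Double-and-add from P = (15, 15):
  bit 0 = 1: acc = O + (15, 15) = (15, 15)
  bit 1 = 0: acc unchanged = (15, 15)
  bit 2 = 1: acc = (15, 15) + (16, 22) = (18, 1)

5P = (18, 1)


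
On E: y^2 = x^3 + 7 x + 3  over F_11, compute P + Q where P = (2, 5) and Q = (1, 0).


P != Q, so use the chord formula.
s = (y2 - y1) / (x2 - x1) = (6) / (10) mod 11 = 5
x3 = s^2 - x1 - x2 mod 11 = 5^2 - 2 - 1 = 0
y3 = s (x1 - x3) - y1 mod 11 = 5 * (2 - 0) - 5 = 5

P + Q = (0, 5)


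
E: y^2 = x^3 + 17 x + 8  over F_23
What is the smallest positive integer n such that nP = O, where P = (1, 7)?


Compute successive multiples of P until we hit O:
  1P = (1, 7)
  2P = (16, 11)
  3P = (12, 10)
  4P = (0, 10)
  5P = (8, 14)
  6P = (15, 2)
  7P = (11, 13)
  8P = (4, 5)
  ... (continuing to 30P)
  30P = O

ord(P) = 30


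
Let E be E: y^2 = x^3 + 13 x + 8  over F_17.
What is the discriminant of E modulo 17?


4 a^3 + 27 b^2 = 4*13^3 + 27*8^2 = 8788 + 1728 = 10516
Delta = -16 * (10516) = -168256
Delta mod 17 = 10

Delta = 10 (mod 17)


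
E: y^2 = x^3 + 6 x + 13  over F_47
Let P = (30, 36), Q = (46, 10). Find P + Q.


P != Q, so use the chord formula.
s = (y2 - y1) / (x2 - x1) = (21) / (16) mod 47 = 16
x3 = s^2 - x1 - x2 mod 47 = 16^2 - 30 - 46 = 39
y3 = s (x1 - x3) - y1 mod 47 = 16 * (30 - 39) - 36 = 8

P + Q = (39, 8)


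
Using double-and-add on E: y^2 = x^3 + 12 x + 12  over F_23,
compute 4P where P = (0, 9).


k = 4 = 100_2 (binary, LSB first: 001)
Double-and-add from P = (0, 9):
  bit 0 = 0: acc unchanged = O
  bit 1 = 0: acc unchanged = O
  bit 2 = 1: acc = O + (20, 15) = (20, 15)

4P = (20, 15)


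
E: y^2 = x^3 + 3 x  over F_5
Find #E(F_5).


For each x in F_5, count y with y^2 = x^3 + 3 x + 0 mod 5:
  x = 0: RHS = 0, y in [0]  -> 1 point(s)
  x = 1: RHS = 4, y in [2, 3]  -> 2 point(s)
  x = 2: RHS = 4, y in [2, 3]  -> 2 point(s)
  x = 3: RHS = 1, y in [1, 4]  -> 2 point(s)
  x = 4: RHS = 1, y in [1, 4]  -> 2 point(s)
Affine points: 9. Add the point at infinity: total = 10.

#E(F_5) = 10


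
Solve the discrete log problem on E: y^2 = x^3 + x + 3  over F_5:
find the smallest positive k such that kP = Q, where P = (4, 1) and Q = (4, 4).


Enumerate multiples of P until we hit Q = (4, 4):
  1P = (4, 1)
  2P = (1, 0)
  3P = (4, 4)
Match found at i = 3.

k = 3


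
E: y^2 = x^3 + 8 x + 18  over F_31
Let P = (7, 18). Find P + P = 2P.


Doubling: s = (3 x1^2 + a) / (2 y1)
s = (3*7^2 + 8) / (2*18) mod 31 = 0
x3 = s^2 - 2 x1 mod 31 = 0^2 - 2*7 = 17
y3 = s (x1 - x3) - y1 mod 31 = 0 * (7 - 17) - 18 = 13

2P = (17, 13)


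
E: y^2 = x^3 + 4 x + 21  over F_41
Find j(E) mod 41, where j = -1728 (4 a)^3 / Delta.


Delta = -16(4 a^3 + 27 b^2) mod 41 = 19
-1728 * (4 a)^3 = -1728 * (4*4)^3 mod 41 = 24
j = 24 * 19^(-1) mod 41 = 25

j = 25 (mod 41)


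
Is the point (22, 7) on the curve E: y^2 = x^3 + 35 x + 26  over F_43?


Check whether y^2 = x^3 + 35 x + 26 (mod 43) for (x, y) = (22, 7).
LHS: y^2 = 7^2 mod 43 = 6
RHS: x^3 + 35 x + 26 = 22^3 + 35*22 + 26 mod 43 = 6
LHS = RHS

Yes, on the curve


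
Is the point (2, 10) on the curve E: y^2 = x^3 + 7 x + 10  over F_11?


Check whether y^2 = x^3 + 7 x + 10 (mod 11) for (x, y) = (2, 10).
LHS: y^2 = 10^2 mod 11 = 1
RHS: x^3 + 7 x + 10 = 2^3 + 7*2 + 10 mod 11 = 10
LHS != RHS

No, not on the curve


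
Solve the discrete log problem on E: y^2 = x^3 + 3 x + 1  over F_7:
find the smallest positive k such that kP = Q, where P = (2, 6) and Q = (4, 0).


Enumerate multiples of P until we hit Q = (4, 0):
  1P = (2, 6)
  2P = (5, 6)
  3P = (0, 1)
  4P = (6, 5)
  5P = (3, 3)
  6P = (4, 0)
Match found at i = 6.

k = 6


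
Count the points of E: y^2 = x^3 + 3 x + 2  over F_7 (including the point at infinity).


For each x in F_7, count y with y^2 = x^3 + 3 x + 2 mod 7:
  x = 0: RHS = 2, y in [3, 4]  -> 2 point(s)
  x = 2: RHS = 2, y in [3, 4]  -> 2 point(s)
  x = 4: RHS = 1, y in [1, 6]  -> 2 point(s)
  x = 5: RHS = 2, y in [3, 4]  -> 2 point(s)
Affine points: 8. Add the point at infinity: total = 9.

#E(F_7) = 9


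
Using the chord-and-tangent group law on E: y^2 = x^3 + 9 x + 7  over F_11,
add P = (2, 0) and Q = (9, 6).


P != Q, so use the chord formula.
s = (y2 - y1) / (x2 - x1) = (6) / (7) mod 11 = 4
x3 = s^2 - x1 - x2 mod 11 = 4^2 - 2 - 9 = 5
y3 = s (x1 - x3) - y1 mod 11 = 4 * (2 - 5) - 0 = 10

P + Q = (5, 10)


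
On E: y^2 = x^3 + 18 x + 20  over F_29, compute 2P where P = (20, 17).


Doubling: s = (3 x1^2 + a) / (2 y1)
s = (3*20^2 + 18) / (2*17) mod 29 = 0
x3 = s^2 - 2 x1 mod 29 = 0^2 - 2*20 = 18
y3 = s (x1 - x3) - y1 mod 29 = 0 * (20 - 18) - 17 = 12

2P = (18, 12)


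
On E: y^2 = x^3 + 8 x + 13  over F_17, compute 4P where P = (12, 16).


k = 4 = 100_2 (binary, LSB first: 001)
Double-and-add from P = (12, 16):
  bit 0 = 0: acc unchanged = O
  bit 1 = 0: acc unchanged = O
  bit 2 = 1: acc = O + (3, 9) = (3, 9)

4P = (3, 9)


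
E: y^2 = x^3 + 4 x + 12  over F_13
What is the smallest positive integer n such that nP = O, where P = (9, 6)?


Compute successive multiples of P until we hit O:
  1P = (9, 6)
  2P = (8, 7)
  3P = (10, 8)
  4P = (11, 3)
  5P = (5, 1)
  6P = (3, 8)
  7P = (4, 1)
  8P = (1, 2)
  ... (continuing to 19P)
  19P = O

ord(P) = 19


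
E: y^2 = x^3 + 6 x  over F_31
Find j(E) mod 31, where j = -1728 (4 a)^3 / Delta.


Delta = -16(4 a^3 + 27 b^2) mod 31 = 2
-1728 * (4 a)^3 = -1728 * (4*6)^3 mod 31 = 15
j = 15 * 2^(-1) mod 31 = 23

j = 23 (mod 31)


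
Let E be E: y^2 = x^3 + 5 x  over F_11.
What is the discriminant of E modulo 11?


4 a^3 + 27 b^2 = 4*5^3 + 27*0^2 = 500 + 0 = 500
Delta = -16 * (500) = -8000
Delta mod 11 = 8

Delta = 8 (mod 11)


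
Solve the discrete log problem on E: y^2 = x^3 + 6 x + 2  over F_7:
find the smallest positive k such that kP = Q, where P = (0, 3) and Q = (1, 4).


Enumerate multiples of P until we hit Q = (1, 4):
  1P = (0, 3)
  2P = (1, 3)
  3P = (6, 4)
  4P = (2, 6)
  5P = (2, 1)
  6P = (6, 3)
  7P = (1, 4)
Match found at i = 7.

k = 7


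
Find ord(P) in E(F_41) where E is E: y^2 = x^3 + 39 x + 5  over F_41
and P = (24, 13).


Compute successive multiples of P until we hit O:
  1P = (24, 13)
  2P = (2, 3)
  3P = (23, 21)
  4P = (17, 13)
  5P = (0, 28)
  6P = (27, 35)
  7P = (21, 9)
  8P = (16, 25)
  ... (continuing to 27P)
  27P = O

ord(P) = 27


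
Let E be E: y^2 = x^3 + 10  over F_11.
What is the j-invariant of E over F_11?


Delta = -16(4 a^3 + 27 b^2) mod 11 = 8
-1728 * (4 a)^3 = -1728 * (4*0)^3 mod 11 = 0
j = 0 * 8^(-1) mod 11 = 0

j = 0 (mod 11)


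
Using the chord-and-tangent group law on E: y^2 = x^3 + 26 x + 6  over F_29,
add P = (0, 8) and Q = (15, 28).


P != Q, so use the chord formula.
s = (y2 - y1) / (x2 - x1) = (20) / (15) mod 29 = 11
x3 = s^2 - x1 - x2 mod 29 = 11^2 - 0 - 15 = 19
y3 = s (x1 - x3) - y1 mod 29 = 11 * (0 - 19) - 8 = 15

P + Q = (19, 15)


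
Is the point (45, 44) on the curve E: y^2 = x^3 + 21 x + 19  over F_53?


Check whether y^2 = x^3 + 21 x + 19 (mod 53) for (x, y) = (45, 44).
LHS: y^2 = 44^2 mod 53 = 28
RHS: x^3 + 21 x + 19 = 45^3 + 21*45 + 19 mod 53 = 28
LHS = RHS

Yes, on the curve


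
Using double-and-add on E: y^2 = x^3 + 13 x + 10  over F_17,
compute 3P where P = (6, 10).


k = 3 = 11_2 (binary, LSB first: 11)
Double-and-add from P = (6, 10):
  bit 0 = 1: acc = O + (6, 10) = (6, 10)
  bit 1 = 1: acc = (6, 10) + (13, 8) = (13, 9)

3P = (13, 9)


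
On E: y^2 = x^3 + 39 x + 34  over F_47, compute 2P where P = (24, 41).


Doubling: s = (3 x1^2 + a) / (2 y1)
s = (3*24^2 + 39) / (2*41) mod 47 = 29
x3 = s^2 - 2 x1 mod 47 = 29^2 - 2*24 = 41
y3 = s (x1 - x3) - y1 mod 47 = 29 * (24 - 41) - 41 = 30

2P = (41, 30)


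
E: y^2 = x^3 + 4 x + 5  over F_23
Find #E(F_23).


For each x in F_23, count y with y^2 = x^3 + 4 x + 5 mod 23:
  x = 4: RHS = 16, y in [4, 19]  -> 2 point(s)
  x = 5: RHS = 12, y in [9, 14]  -> 2 point(s)
  x = 7: RHS = 8, y in [10, 13]  -> 2 point(s)
  x = 11: RHS = 0, y in [0]  -> 1 point(s)
  x = 13: RHS = 0, y in [0]  -> 1 point(s)
  x = 15: RHS = 13, y in [6, 17]  -> 2 point(s)
  x = 16: RHS = 2, y in [5, 18]  -> 2 point(s)
  x = 17: RHS = 18, y in [8, 15]  -> 2 point(s)
  x = 20: RHS = 12, y in [9, 14]  -> 2 point(s)
  x = 21: RHS = 12, y in [9, 14]  -> 2 point(s)
  x = 22: RHS = 0, y in [0]  -> 1 point(s)
Affine points: 19. Add the point at infinity: total = 20.

#E(F_23) = 20


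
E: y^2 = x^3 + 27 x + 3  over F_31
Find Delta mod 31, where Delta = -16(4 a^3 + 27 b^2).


4 a^3 + 27 b^2 = 4*27^3 + 27*3^2 = 78732 + 243 = 78975
Delta = -16 * (78975) = -1263600
Delta mod 31 = 22

Delta = 22 (mod 31)


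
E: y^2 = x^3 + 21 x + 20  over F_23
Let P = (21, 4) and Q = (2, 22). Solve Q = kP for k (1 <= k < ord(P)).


Enumerate multiples of P until we hit Q = (2, 22):
  1P = (21, 4)
  2P = (7, 2)
  3P = (3, 15)
  4P = (2, 1)
  5P = (2, 22)
Match found at i = 5.

k = 5


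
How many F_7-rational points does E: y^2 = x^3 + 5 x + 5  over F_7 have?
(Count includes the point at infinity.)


For each x in F_7, count y with y^2 = x^3 + 5 x + 5 mod 7:
  x = 1: RHS = 4, y in [2, 5]  -> 2 point(s)
  x = 2: RHS = 2, y in [3, 4]  -> 2 point(s)
  x = 5: RHS = 1, y in [1, 6]  -> 2 point(s)
Affine points: 6. Add the point at infinity: total = 7.

#E(F_7) = 7


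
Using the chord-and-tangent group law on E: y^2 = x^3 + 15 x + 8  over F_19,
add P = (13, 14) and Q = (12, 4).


P != Q, so use the chord formula.
s = (y2 - y1) / (x2 - x1) = (9) / (18) mod 19 = 10
x3 = s^2 - x1 - x2 mod 19 = 10^2 - 13 - 12 = 18
y3 = s (x1 - x3) - y1 mod 19 = 10 * (13 - 18) - 14 = 12

P + Q = (18, 12)


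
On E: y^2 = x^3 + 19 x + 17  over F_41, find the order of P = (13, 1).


Compute successive multiples of P until we hit O:
  1P = (13, 1)
  2P = (17, 13)
  3P = (20, 19)
  4P = (28, 19)
  5P = (8, 5)
  6P = (19, 12)
  7P = (34, 22)
  8P = (36, 17)
  ... (continuing to 20P)
  20P = O

ord(P) = 20


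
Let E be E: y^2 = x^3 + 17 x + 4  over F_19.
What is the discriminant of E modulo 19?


4 a^3 + 27 b^2 = 4*17^3 + 27*4^2 = 19652 + 432 = 20084
Delta = -16 * (20084) = -321344
Delta mod 19 = 3

Delta = 3 (mod 19)


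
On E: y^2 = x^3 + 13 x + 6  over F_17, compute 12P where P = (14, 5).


k = 12 = 1100_2 (binary, LSB first: 0011)
Double-and-add from P = (14, 5):
  bit 0 = 0: acc unchanged = O
  bit 1 = 0: acc unchanged = O
  bit 2 = 1: acc = O + (3, 2) = (3, 2)
  bit 3 = 1: acc = (3, 2) + (9, 6) = (13, 14)

12P = (13, 14)


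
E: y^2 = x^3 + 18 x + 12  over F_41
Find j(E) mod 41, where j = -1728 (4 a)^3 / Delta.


Delta = -16(4 a^3 + 27 b^2) mod 41 = 5
-1728 * (4 a)^3 = -1728 * (4*18)^3 mod 41 = 14
j = 14 * 5^(-1) mod 41 = 11

j = 11 (mod 41)


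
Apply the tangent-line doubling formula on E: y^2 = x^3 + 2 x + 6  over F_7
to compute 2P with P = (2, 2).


Doubling: s = (3 x1^2 + a) / (2 y1)
s = (3*2^2 + 2) / (2*2) mod 7 = 0
x3 = s^2 - 2 x1 mod 7 = 0^2 - 2*2 = 3
y3 = s (x1 - x3) - y1 mod 7 = 0 * (2 - 3) - 2 = 5

2P = (3, 5)


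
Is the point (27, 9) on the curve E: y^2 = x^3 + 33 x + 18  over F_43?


Check whether y^2 = x^3 + 33 x + 18 (mod 43) for (x, y) = (27, 9).
LHS: y^2 = 9^2 mod 43 = 38
RHS: x^3 + 33 x + 18 = 27^3 + 33*27 + 18 mod 43 = 38
LHS = RHS

Yes, on the curve


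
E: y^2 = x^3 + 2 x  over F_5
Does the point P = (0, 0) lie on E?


Check whether y^2 = x^3 + 2 x + 0 (mod 5) for (x, y) = (0, 0).
LHS: y^2 = 0^2 mod 5 = 0
RHS: x^3 + 2 x + 0 = 0^3 + 2*0 + 0 mod 5 = 0
LHS = RHS

Yes, on the curve


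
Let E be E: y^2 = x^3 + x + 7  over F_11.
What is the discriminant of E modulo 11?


4 a^3 + 27 b^2 = 4*1^3 + 27*7^2 = 4 + 1323 = 1327
Delta = -16 * (1327) = -21232
Delta mod 11 = 9

Delta = 9 (mod 11)


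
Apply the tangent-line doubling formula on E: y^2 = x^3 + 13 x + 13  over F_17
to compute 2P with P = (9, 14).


Doubling: s = (3 x1^2 + a) / (2 y1)
s = (3*9^2 + 13) / (2*14) mod 17 = 14
x3 = s^2 - 2 x1 mod 17 = 14^2 - 2*9 = 8
y3 = s (x1 - x3) - y1 mod 17 = 14 * (9 - 8) - 14 = 0

2P = (8, 0)


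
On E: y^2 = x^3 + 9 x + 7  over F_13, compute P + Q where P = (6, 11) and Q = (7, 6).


P != Q, so use the chord formula.
s = (y2 - y1) / (x2 - x1) = (8) / (1) mod 13 = 8
x3 = s^2 - x1 - x2 mod 13 = 8^2 - 6 - 7 = 12
y3 = s (x1 - x3) - y1 mod 13 = 8 * (6 - 12) - 11 = 6

P + Q = (12, 6)


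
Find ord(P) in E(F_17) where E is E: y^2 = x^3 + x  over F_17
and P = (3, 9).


Compute successive multiples of P until we hit O:
  1P = (3, 9)
  2P = (13, 0)
  3P = (3, 8)
  4P = O

ord(P) = 4


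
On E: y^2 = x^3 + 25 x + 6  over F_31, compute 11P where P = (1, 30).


k = 11 = 1011_2 (binary, LSB first: 1101)
Double-and-add from P = (1, 30):
  bit 0 = 1: acc = O + (1, 30) = (1, 30)
  bit 1 = 1: acc = (1, 30) + (8, 6) = (23, 10)
  bit 2 = 0: acc unchanged = (23, 10)
  bit 3 = 1: acc = (23, 10) + (11, 0) = (2, 23)

11P = (2, 23)


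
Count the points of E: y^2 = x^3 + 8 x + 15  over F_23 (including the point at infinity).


For each x in F_23, count y with y^2 = x^3 + 8 x + 15 mod 23:
  x = 1: RHS = 1, y in [1, 22]  -> 2 point(s)
  x = 2: RHS = 16, y in [4, 19]  -> 2 point(s)
  x = 6: RHS = 3, y in [7, 16]  -> 2 point(s)
  x = 7: RHS = 0, y in [0]  -> 1 point(s)
  x = 8: RHS = 16, y in [4, 19]  -> 2 point(s)
  x = 11: RHS = 8, y in [10, 13]  -> 2 point(s)
  x = 13: RHS = 16, y in [4, 19]  -> 2 point(s)
  x = 17: RHS = 4, y in [2, 21]  -> 2 point(s)
  x = 22: RHS = 6, y in [11, 12]  -> 2 point(s)
Affine points: 17. Add the point at infinity: total = 18.

#E(F_23) = 18


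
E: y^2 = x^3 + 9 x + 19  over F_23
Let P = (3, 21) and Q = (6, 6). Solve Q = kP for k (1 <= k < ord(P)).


Enumerate multiples of P until we hit Q = (6, 6):
  1P = (3, 21)
  2P = (6, 6)
Match found at i = 2.

k = 2


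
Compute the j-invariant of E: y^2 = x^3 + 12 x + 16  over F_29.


Delta = -16(4 a^3 + 27 b^2) mod 29 = 28
-1728 * (4 a)^3 = -1728 * (4*12)^3 mod 29 = 6
j = 6 * 28^(-1) mod 29 = 23

j = 23 (mod 29)


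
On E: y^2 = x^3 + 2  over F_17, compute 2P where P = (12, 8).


Doubling: s = (3 x1^2 + a) / (2 y1)
s = (3*12^2 + 0) / (2*8) mod 17 = 10
x3 = s^2 - 2 x1 mod 17 = 10^2 - 2*12 = 8
y3 = s (x1 - x3) - y1 mod 17 = 10 * (12 - 8) - 8 = 15

2P = (8, 15)


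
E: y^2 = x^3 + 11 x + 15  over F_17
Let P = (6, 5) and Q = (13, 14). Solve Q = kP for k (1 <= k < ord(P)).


Enumerate multiples of P until we hit Q = (13, 14):
  1P = (6, 5)
  2P = (5, 12)
  3P = (4, 15)
  4P = (15, 6)
  5P = (0, 7)
  6P = (13, 3)
  7P = (13, 14)
Match found at i = 7.

k = 7


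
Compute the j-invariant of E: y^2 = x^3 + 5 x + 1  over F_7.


Delta = -16(4 a^3 + 27 b^2) mod 7 = 3
-1728 * (4 a)^3 = -1728 * (4*5)^3 mod 7 = 6
j = 6 * 3^(-1) mod 7 = 2

j = 2 (mod 7)


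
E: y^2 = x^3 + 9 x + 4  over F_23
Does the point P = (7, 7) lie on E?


Check whether y^2 = x^3 + 9 x + 4 (mod 23) for (x, y) = (7, 7).
LHS: y^2 = 7^2 mod 23 = 3
RHS: x^3 + 9 x + 4 = 7^3 + 9*7 + 4 mod 23 = 19
LHS != RHS

No, not on the curve


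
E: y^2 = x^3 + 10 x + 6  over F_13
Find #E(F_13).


For each x in F_13, count y with y^2 = x^3 + 10 x + 6 mod 13:
  x = 1: RHS = 4, y in [2, 11]  -> 2 point(s)
  x = 5: RHS = 12, y in [5, 8]  -> 2 point(s)
  x = 6: RHS = 9, y in [3, 10]  -> 2 point(s)
  x = 7: RHS = 3, y in [4, 9]  -> 2 point(s)
  x = 8: RHS = 0, y in [0]  -> 1 point(s)
  x = 10: RHS = 1, y in [1, 12]  -> 2 point(s)
  x = 11: RHS = 4, y in [2, 11]  -> 2 point(s)
Affine points: 13. Add the point at infinity: total = 14.

#E(F_13) = 14


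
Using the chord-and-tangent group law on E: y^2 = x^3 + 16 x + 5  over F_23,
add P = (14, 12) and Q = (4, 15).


P != Q, so use the chord formula.
s = (y2 - y1) / (x2 - x1) = (3) / (13) mod 23 = 2
x3 = s^2 - x1 - x2 mod 23 = 2^2 - 14 - 4 = 9
y3 = s (x1 - x3) - y1 mod 23 = 2 * (14 - 9) - 12 = 21

P + Q = (9, 21)


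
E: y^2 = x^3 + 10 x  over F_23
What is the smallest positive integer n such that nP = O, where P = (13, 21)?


Compute successive multiples of P until we hit O:
  1P = (13, 21)
  2P = (6, 0)
  3P = (13, 2)
  4P = O

ord(P) = 4


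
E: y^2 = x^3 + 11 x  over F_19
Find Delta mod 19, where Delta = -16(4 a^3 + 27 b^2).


4 a^3 + 27 b^2 = 4*11^3 + 27*0^2 = 5324 + 0 = 5324
Delta = -16 * (5324) = -85184
Delta mod 19 = 12

Delta = 12 (mod 19)


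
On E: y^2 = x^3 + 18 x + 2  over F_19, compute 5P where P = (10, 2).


k = 5 = 101_2 (binary, LSB first: 101)
Double-and-add from P = (10, 2):
  bit 0 = 1: acc = O + (10, 2) = (10, 2)
  bit 1 = 0: acc unchanged = (10, 2)
  bit 2 = 1: acc = (10, 2) + (13, 18) = (16, 4)

5P = (16, 4)


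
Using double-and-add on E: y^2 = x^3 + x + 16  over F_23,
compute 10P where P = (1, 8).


k = 10 = 1010_2 (binary, LSB first: 0101)
Double-and-add from P = (1, 8):
  bit 0 = 0: acc unchanged = O
  bit 1 = 1: acc = O + (11, 1) = (11, 1)
  bit 2 = 0: acc unchanged = (11, 1)
  bit 3 = 1: acc = (11, 1) + (21, 12) = (9, 15)

10P = (9, 15)


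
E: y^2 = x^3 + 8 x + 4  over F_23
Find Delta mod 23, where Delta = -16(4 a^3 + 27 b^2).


4 a^3 + 27 b^2 = 4*8^3 + 27*4^2 = 2048 + 432 = 2480
Delta = -16 * (2480) = -39680
Delta mod 23 = 18

Delta = 18 (mod 23)


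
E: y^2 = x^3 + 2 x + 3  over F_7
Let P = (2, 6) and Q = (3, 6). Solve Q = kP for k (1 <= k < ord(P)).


Enumerate multiples of P until we hit Q = (3, 6):
  1P = (2, 6)
  2P = (3, 1)
  3P = (6, 0)
  4P = (3, 6)
Match found at i = 4.

k = 4


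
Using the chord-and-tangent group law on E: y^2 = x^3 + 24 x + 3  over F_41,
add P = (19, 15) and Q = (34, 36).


P != Q, so use the chord formula.
s = (y2 - y1) / (x2 - x1) = (21) / (15) mod 41 = 26
x3 = s^2 - x1 - x2 mod 41 = 26^2 - 19 - 34 = 8
y3 = s (x1 - x3) - y1 mod 41 = 26 * (19 - 8) - 15 = 25

P + Q = (8, 25)


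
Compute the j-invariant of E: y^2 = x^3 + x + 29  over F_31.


Delta = -16(4 a^3 + 27 b^2) mod 31 = 6
-1728 * (4 a)^3 = -1728 * (4*1)^3 mod 31 = 16
j = 16 * 6^(-1) mod 31 = 13

j = 13 (mod 31)


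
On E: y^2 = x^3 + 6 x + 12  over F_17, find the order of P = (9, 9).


Compute successive multiples of P until we hit O:
  1P = (9, 9)
  2P = (1, 11)
  3P = (6, 3)
  4P = (6, 14)
  5P = (1, 6)
  6P = (9, 8)
  7P = O

ord(P) = 7


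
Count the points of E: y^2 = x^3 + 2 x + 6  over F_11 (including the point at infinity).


For each x in F_11, count y with y^2 = x^3 + 2 x + 6 mod 11:
  x = 1: RHS = 9, y in [3, 8]  -> 2 point(s)
  x = 4: RHS = 1, y in [1, 10]  -> 2 point(s)
  x = 5: RHS = 9, y in [3, 8]  -> 2 point(s)
  x = 6: RHS = 3, y in [5, 6]  -> 2 point(s)
  x = 7: RHS = 0, y in [0]  -> 1 point(s)
  x = 9: RHS = 5, y in [4, 7]  -> 2 point(s)
  x = 10: RHS = 3, y in [5, 6]  -> 2 point(s)
Affine points: 13. Add the point at infinity: total = 14.

#E(F_11) = 14


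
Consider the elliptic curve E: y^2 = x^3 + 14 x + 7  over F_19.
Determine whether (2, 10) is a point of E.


Check whether y^2 = x^3 + 14 x + 7 (mod 19) for (x, y) = (2, 10).
LHS: y^2 = 10^2 mod 19 = 5
RHS: x^3 + 14 x + 7 = 2^3 + 14*2 + 7 mod 19 = 5
LHS = RHS

Yes, on the curve


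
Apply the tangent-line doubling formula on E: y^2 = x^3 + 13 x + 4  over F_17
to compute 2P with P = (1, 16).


Doubling: s = (3 x1^2 + a) / (2 y1)
s = (3*1^2 + 13) / (2*16) mod 17 = 9
x3 = s^2 - 2 x1 mod 17 = 9^2 - 2*1 = 11
y3 = s (x1 - x3) - y1 mod 17 = 9 * (1 - 11) - 16 = 13

2P = (11, 13)


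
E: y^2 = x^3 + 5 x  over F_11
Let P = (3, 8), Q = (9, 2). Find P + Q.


P != Q, so use the chord formula.
s = (y2 - y1) / (x2 - x1) = (5) / (6) mod 11 = 10
x3 = s^2 - x1 - x2 mod 11 = 10^2 - 3 - 9 = 0
y3 = s (x1 - x3) - y1 mod 11 = 10 * (3 - 0) - 8 = 0

P + Q = (0, 0)


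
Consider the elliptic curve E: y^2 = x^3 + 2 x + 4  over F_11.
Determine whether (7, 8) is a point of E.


Check whether y^2 = x^3 + 2 x + 4 (mod 11) for (x, y) = (7, 8).
LHS: y^2 = 8^2 mod 11 = 9
RHS: x^3 + 2 x + 4 = 7^3 + 2*7 + 4 mod 11 = 9
LHS = RHS

Yes, on the curve


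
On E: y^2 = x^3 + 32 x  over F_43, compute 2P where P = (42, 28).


Doubling: s = (3 x1^2 + a) / (2 y1)
s = (3*42^2 + 32) / (2*28) mod 43 = 6
x3 = s^2 - 2 x1 mod 43 = 6^2 - 2*42 = 38
y3 = s (x1 - x3) - y1 mod 43 = 6 * (42 - 38) - 28 = 39

2P = (38, 39)


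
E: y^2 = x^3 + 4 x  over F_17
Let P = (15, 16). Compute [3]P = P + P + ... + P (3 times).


k = 3 = 11_2 (binary, LSB first: 11)
Double-and-add from P = (15, 16):
  bit 0 = 1: acc = O + (15, 16) = (15, 16)
  bit 1 = 1: acc = (15, 16) + (0, 0) = (15, 1)

3P = (15, 1)


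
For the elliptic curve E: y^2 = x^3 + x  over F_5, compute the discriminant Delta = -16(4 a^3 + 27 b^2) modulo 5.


4 a^3 + 27 b^2 = 4*1^3 + 27*0^2 = 4 + 0 = 4
Delta = -16 * (4) = -64
Delta mod 5 = 1

Delta = 1 (mod 5)


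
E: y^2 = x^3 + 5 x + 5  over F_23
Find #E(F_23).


For each x in F_23, count y with y^2 = x^3 + 5 x + 5 mod 23:
  x = 2: RHS = 0, y in [0]  -> 1 point(s)
  x = 3: RHS = 1, y in [1, 22]  -> 2 point(s)
  x = 13: RHS = 13, y in [6, 17]  -> 2 point(s)
  x = 14: RHS = 13, y in [6, 17]  -> 2 point(s)
  x = 16: RHS = 18, y in [8, 15]  -> 2 point(s)
  x = 17: RHS = 12, y in [9, 14]  -> 2 point(s)
  x = 18: RHS = 16, y in [4, 19]  -> 2 point(s)
  x = 19: RHS = 13, y in [6, 17]  -> 2 point(s)
  x = 20: RHS = 9, y in [3, 20]  -> 2 point(s)
Affine points: 17. Add the point at infinity: total = 18.

#E(F_23) = 18


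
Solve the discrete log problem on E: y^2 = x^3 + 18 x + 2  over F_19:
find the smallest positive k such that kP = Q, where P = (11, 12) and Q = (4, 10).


Enumerate multiples of P until we hit Q = (4, 10):
  1P = (11, 12)
  2P = (13, 18)
  3P = (4, 9)
  4P = (10, 2)
  5P = (3, 11)
  6P = (16, 4)
  7P = (9, 0)
  8P = (16, 15)
  9P = (3, 8)
  10P = (10, 17)
  11P = (4, 10)
Match found at i = 11.

k = 11


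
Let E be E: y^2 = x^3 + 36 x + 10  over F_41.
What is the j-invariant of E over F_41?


Delta = -16(4 a^3 + 27 b^2) mod 41 = 19
-1728 * (4 a)^3 = -1728 * (4*36)^3 mod 41 = 30
j = 30 * 19^(-1) mod 41 = 21

j = 21 (mod 41)


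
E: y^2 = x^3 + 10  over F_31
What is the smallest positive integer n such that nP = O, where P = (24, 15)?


Compute successive multiples of P until we hit O:
  1P = (24, 15)
  2P = (16, 18)
  3P = (11, 15)
  4P = (27, 16)
  5P = (18, 18)
  6P = (28, 18)
  7P = (28, 13)
  8P = (18, 13)
  ... (continuing to 13P)
  13P = O

ord(P) = 13


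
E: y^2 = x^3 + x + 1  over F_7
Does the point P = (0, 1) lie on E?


Check whether y^2 = x^3 + 1 x + 1 (mod 7) for (x, y) = (0, 1).
LHS: y^2 = 1^2 mod 7 = 1
RHS: x^3 + 1 x + 1 = 0^3 + 1*0 + 1 mod 7 = 1
LHS = RHS

Yes, on the curve


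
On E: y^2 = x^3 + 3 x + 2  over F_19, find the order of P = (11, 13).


Compute successive multiples of P until we hit O:
  1P = (11, 13)
  2P = (1, 5)
  3P = (16, 2)
  4P = (9, 13)
  5P = (18, 6)
  6P = (10, 5)
  7P = (5, 16)
  8P = (8, 14)
  ... (continuing to 24P)
  24P = O

ord(P) = 24


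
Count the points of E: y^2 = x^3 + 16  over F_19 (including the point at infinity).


For each x in F_19, count y with y^2 = x^3 + 0 x + 16 mod 19:
  x = 0: RHS = 16, y in [4, 15]  -> 2 point(s)
  x = 1: RHS = 17, y in [6, 13]  -> 2 point(s)
  x = 2: RHS = 5, y in [9, 10]  -> 2 point(s)
  x = 3: RHS = 5, y in [9, 10]  -> 2 point(s)
  x = 4: RHS = 4, y in [2, 17]  -> 2 point(s)
  x = 6: RHS = 4, y in [2, 17]  -> 2 point(s)
  x = 7: RHS = 17, y in [6, 13]  -> 2 point(s)
  x = 9: RHS = 4, y in [2, 17]  -> 2 point(s)
  x = 10: RHS = 9, y in [3, 16]  -> 2 point(s)
  x = 11: RHS = 17, y in [6, 13]  -> 2 point(s)
  x = 13: RHS = 9, y in [3, 16]  -> 2 point(s)
  x = 14: RHS = 5, y in [9, 10]  -> 2 point(s)
  x = 15: RHS = 9, y in [3, 16]  -> 2 point(s)
Affine points: 26. Add the point at infinity: total = 27.

#E(F_19) = 27


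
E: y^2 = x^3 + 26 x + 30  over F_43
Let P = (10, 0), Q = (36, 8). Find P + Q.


P != Q, so use the chord formula.
s = (y2 - y1) / (x2 - x1) = (8) / (26) mod 43 = 40
x3 = s^2 - x1 - x2 mod 43 = 40^2 - 10 - 36 = 6
y3 = s (x1 - x3) - y1 mod 43 = 40 * (10 - 6) - 0 = 31

P + Q = (6, 31)


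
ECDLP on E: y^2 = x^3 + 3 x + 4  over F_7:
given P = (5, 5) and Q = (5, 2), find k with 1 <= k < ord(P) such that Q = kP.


Enumerate multiples of P until we hit Q = (5, 2):
  1P = (5, 5)
  2P = (1, 1)
  3P = (2, 5)
  4P = (0, 2)
  5P = (6, 0)
  6P = (0, 5)
  7P = (2, 2)
  8P = (1, 6)
  9P = (5, 2)
Match found at i = 9.

k = 9


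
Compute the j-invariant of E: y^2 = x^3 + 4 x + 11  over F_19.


Delta = -16(4 a^3 + 27 b^2) mod 19 = 5
-1728 * (4 a)^3 = -1728 * (4*4)^3 mod 19 = 11
j = 11 * 5^(-1) mod 19 = 6

j = 6 (mod 19)


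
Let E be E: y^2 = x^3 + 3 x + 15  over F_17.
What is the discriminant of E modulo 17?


4 a^3 + 27 b^2 = 4*3^3 + 27*15^2 = 108 + 6075 = 6183
Delta = -16 * (6183) = -98928
Delta mod 17 = 12

Delta = 12 (mod 17)


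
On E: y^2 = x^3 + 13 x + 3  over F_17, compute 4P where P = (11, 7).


k = 4 = 100_2 (binary, LSB first: 001)
Double-and-add from P = (11, 7):
  bit 0 = 0: acc unchanged = O
  bit 1 = 0: acc unchanged = O
  bit 2 = 1: acc = O + (3, 1) = (3, 1)

4P = (3, 1)


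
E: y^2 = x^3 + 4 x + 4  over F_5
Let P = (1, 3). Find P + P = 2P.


Doubling: s = (3 x1^2 + a) / (2 y1)
s = (3*1^2 + 4) / (2*3) mod 5 = 2
x3 = s^2 - 2 x1 mod 5 = 2^2 - 2*1 = 2
y3 = s (x1 - x3) - y1 mod 5 = 2 * (1 - 2) - 3 = 0

2P = (2, 0)


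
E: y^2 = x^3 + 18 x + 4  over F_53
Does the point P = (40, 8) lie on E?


Check whether y^2 = x^3 + 18 x + 4 (mod 53) for (x, y) = (40, 8).
LHS: y^2 = 8^2 mod 53 = 11
RHS: x^3 + 18 x + 4 = 40^3 + 18*40 + 4 mod 53 = 11
LHS = RHS

Yes, on the curve


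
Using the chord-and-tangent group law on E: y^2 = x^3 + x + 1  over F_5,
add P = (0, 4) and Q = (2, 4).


P != Q, so use the chord formula.
s = (y2 - y1) / (x2 - x1) = (0) / (2) mod 5 = 0
x3 = s^2 - x1 - x2 mod 5 = 0^2 - 0 - 2 = 3
y3 = s (x1 - x3) - y1 mod 5 = 0 * (0 - 3) - 4 = 1

P + Q = (3, 1)


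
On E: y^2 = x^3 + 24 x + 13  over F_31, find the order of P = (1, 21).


Compute successive multiples of P until we hit O:
  1P = (1, 21)
  2P = (3, 22)
  3P = (4, 24)
  4P = (27, 15)
  5P = (28, 21)
  6P = (2, 10)
  7P = (25, 26)
  8P = (15, 20)
  ... (continuing to 37P)
  37P = O

ord(P) = 37


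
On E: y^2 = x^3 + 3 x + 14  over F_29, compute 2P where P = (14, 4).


Doubling: s = (3 x1^2 + a) / (2 y1)
s = (3*14^2 + 3) / (2*4) mod 29 = 5
x3 = s^2 - 2 x1 mod 29 = 5^2 - 2*14 = 26
y3 = s (x1 - x3) - y1 mod 29 = 5 * (14 - 26) - 4 = 23

2P = (26, 23)


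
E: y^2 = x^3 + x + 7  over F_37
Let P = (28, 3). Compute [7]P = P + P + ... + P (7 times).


k = 7 = 111_2 (binary, LSB first: 111)
Double-and-add from P = (28, 3):
  bit 0 = 1: acc = O + (28, 3) = (28, 3)
  bit 1 = 1: acc = (28, 3) + (15, 20) = (6, 28)
  bit 2 = 1: acc = (6, 28) + (14, 8) = (14, 29)

7P = (14, 29)


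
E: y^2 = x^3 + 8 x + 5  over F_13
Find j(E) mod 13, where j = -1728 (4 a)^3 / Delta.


Delta = -16(4 a^3 + 27 b^2) mod 13 = 8
-1728 * (4 a)^3 = -1728 * (4*8)^3 mod 13 = 8
j = 8 * 8^(-1) mod 13 = 1

j = 1 (mod 13)


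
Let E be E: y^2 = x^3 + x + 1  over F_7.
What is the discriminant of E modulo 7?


4 a^3 + 27 b^2 = 4*1^3 + 27*1^2 = 4 + 27 = 31
Delta = -16 * (31) = -496
Delta mod 7 = 1

Delta = 1 (mod 7)


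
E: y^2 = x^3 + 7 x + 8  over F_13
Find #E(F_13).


For each x in F_13, count y with y^2 = x^3 + 7 x + 8 mod 13:
  x = 1: RHS = 3, y in [4, 9]  -> 2 point(s)
  x = 2: RHS = 4, y in [2, 11]  -> 2 point(s)
  x = 3: RHS = 4, y in [2, 11]  -> 2 point(s)
  x = 4: RHS = 9, y in [3, 10]  -> 2 point(s)
  x = 5: RHS = 12, y in [5, 8]  -> 2 point(s)
  x = 7: RHS = 10, y in [6, 7]  -> 2 point(s)
  x = 8: RHS = 4, y in [2, 11]  -> 2 point(s)
  x = 10: RHS = 12, y in [5, 8]  -> 2 point(s)
  x = 11: RHS = 12, y in [5, 8]  -> 2 point(s)
  x = 12: RHS = 0, y in [0]  -> 1 point(s)
Affine points: 19. Add the point at infinity: total = 20.

#E(F_13) = 20


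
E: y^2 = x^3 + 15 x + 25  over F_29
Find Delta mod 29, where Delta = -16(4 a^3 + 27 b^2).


4 a^3 + 27 b^2 = 4*15^3 + 27*25^2 = 13500 + 16875 = 30375
Delta = -16 * (30375) = -486000
Delta mod 29 = 11

Delta = 11 (mod 29)


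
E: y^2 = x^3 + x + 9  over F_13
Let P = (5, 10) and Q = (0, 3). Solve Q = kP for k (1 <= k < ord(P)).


Enumerate multiples of P until we hit Q = (0, 3):
  1P = (5, 10)
  2P = (6, 7)
  3P = (11, 8)
  4P = (0, 10)
  5P = (8, 3)
  6P = (4, 5)
  7P = (3, 0)
  8P = (4, 8)
  9P = (8, 10)
  10P = (0, 3)
Match found at i = 10.

k = 10


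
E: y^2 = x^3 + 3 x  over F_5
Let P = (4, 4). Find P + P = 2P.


Doubling: s = (3 x1^2 + a) / (2 y1)
s = (3*4^2 + 3) / (2*4) mod 5 = 2
x3 = s^2 - 2 x1 mod 5 = 2^2 - 2*4 = 1
y3 = s (x1 - x3) - y1 mod 5 = 2 * (4 - 1) - 4 = 2

2P = (1, 2)


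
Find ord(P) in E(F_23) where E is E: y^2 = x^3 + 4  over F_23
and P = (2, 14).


Compute successive multiples of P until we hit O:
  1P = (2, 14)
  2P = (22, 7)
  3P = (7, 5)
  4P = (20, 0)
  5P = (7, 18)
  6P = (22, 16)
  7P = (2, 9)
  8P = O

ord(P) = 8


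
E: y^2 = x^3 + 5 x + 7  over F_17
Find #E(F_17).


For each x in F_17, count y with y^2 = x^3 + 5 x + 7 mod 17:
  x = 1: RHS = 13, y in [8, 9]  -> 2 point(s)
  x = 2: RHS = 8, y in [5, 12]  -> 2 point(s)
  x = 3: RHS = 15, y in [7, 10]  -> 2 point(s)
  x = 5: RHS = 4, y in [2, 15]  -> 2 point(s)
  x = 6: RHS = 15, y in [7, 10]  -> 2 point(s)
  x = 8: RHS = 15, y in [7, 10]  -> 2 point(s)
  x = 9: RHS = 16, y in [4, 13]  -> 2 point(s)
  x = 11: RHS = 16, y in [4, 13]  -> 2 point(s)
  x = 13: RHS = 8, y in [5, 12]  -> 2 point(s)
  x = 14: RHS = 16, y in [4, 13]  -> 2 point(s)
  x = 16: RHS = 1, y in [1, 16]  -> 2 point(s)
Affine points: 22. Add the point at infinity: total = 23.

#E(F_17) = 23


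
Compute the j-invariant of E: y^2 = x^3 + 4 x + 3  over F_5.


Delta = -16(4 a^3 + 27 b^2) mod 5 = 1
-1728 * (4 a)^3 = -1728 * (4*4)^3 mod 5 = 2
j = 2 * 1^(-1) mod 5 = 2

j = 2 (mod 5)


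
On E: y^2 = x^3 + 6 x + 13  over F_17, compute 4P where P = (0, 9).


k = 4 = 100_2 (binary, LSB first: 001)
Double-and-add from P = (0, 9):
  bit 0 = 0: acc unchanged = O
  bit 1 = 0: acc unchanged = O
  bit 2 = 1: acc = O + (0, 8) = (0, 8)

4P = (0, 8)


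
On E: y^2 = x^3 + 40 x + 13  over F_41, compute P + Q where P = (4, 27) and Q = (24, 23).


P != Q, so use the chord formula.
s = (y2 - y1) / (x2 - x1) = (37) / (20) mod 41 = 8
x3 = s^2 - x1 - x2 mod 41 = 8^2 - 4 - 24 = 36
y3 = s (x1 - x3) - y1 mod 41 = 8 * (4 - 36) - 27 = 4

P + Q = (36, 4)


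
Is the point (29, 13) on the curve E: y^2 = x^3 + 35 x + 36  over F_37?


Check whether y^2 = x^3 + 35 x + 36 (mod 37) for (x, y) = (29, 13).
LHS: y^2 = 13^2 mod 37 = 21
RHS: x^3 + 35 x + 36 = 29^3 + 35*29 + 36 mod 37 = 21
LHS = RHS

Yes, on the curve


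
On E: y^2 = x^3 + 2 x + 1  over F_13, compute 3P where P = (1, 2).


k = 3 = 11_2 (binary, LSB first: 11)
Double-and-add from P = (1, 2):
  bit 0 = 1: acc = O + (1, 2) = (1, 2)
  bit 1 = 1: acc = (1, 2) + (2, 0) = (1, 11)

3P = (1, 11)


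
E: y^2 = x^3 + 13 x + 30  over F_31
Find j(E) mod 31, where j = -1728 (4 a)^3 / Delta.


Delta = -16(4 a^3 + 27 b^2) mod 31 = 10
-1728 * (4 a)^3 = -1728 * (4*13)^3 mod 31 = 29
j = 29 * 10^(-1) mod 31 = 6

j = 6 (mod 31)


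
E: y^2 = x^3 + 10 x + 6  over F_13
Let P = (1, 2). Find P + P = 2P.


Doubling: s = (3 x1^2 + a) / (2 y1)
s = (3*1^2 + 10) / (2*2) mod 13 = 0
x3 = s^2 - 2 x1 mod 13 = 0^2 - 2*1 = 11
y3 = s (x1 - x3) - y1 mod 13 = 0 * (1 - 11) - 2 = 11

2P = (11, 11)


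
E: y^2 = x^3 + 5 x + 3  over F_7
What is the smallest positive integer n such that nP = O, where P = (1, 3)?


Compute successive multiples of P until we hit O:
  1P = (1, 3)
  2P = (6, 2)
  3P = (2, 0)
  4P = (6, 5)
  5P = (1, 4)
  6P = O

ord(P) = 6


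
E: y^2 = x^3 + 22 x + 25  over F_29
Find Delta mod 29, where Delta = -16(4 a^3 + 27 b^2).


4 a^3 + 27 b^2 = 4*22^3 + 27*25^2 = 42592 + 16875 = 59467
Delta = -16 * (59467) = -951472
Delta mod 29 = 18

Delta = 18 (mod 29)


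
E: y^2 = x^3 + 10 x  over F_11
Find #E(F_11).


For each x in F_11, count y with y^2 = x^3 + 10 x + 0 mod 11:
  x = 0: RHS = 0, y in [0]  -> 1 point(s)
  x = 1: RHS = 0, y in [0]  -> 1 point(s)
  x = 4: RHS = 5, y in [4, 7]  -> 2 point(s)
  x = 6: RHS = 1, y in [1, 10]  -> 2 point(s)
  x = 8: RHS = 9, y in [3, 8]  -> 2 point(s)
  x = 9: RHS = 5, y in [4, 7]  -> 2 point(s)
  x = 10: RHS = 0, y in [0]  -> 1 point(s)
Affine points: 11. Add the point at infinity: total = 12.

#E(F_11) = 12


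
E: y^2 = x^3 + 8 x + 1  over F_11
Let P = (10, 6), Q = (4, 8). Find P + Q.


P != Q, so use the chord formula.
s = (y2 - y1) / (x2 - x1) = (2) / (5) mod 11 = 7
x3 = s^2 - x1 - x2 mod 11 = 7^2 - 10 - 4 = 2
y3 = s (x1 - x3) - y1 mod 11 = 7 * (10 - 2) - 6 = 6

P + Q = (2, 6)


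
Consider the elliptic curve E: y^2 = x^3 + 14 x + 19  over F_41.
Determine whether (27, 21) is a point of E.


Check whether y^2 = x^3 + 14 x + 19 (mod 41) for (x, y) = (27, 21).
LHS: y^2 = 21^2 mod 41 = 31
RHS: x^3 + 14 x + 19 = 27^3 + 14*27 + 19 mod 41 = 31
LHS = RHS

Yes, on the curve


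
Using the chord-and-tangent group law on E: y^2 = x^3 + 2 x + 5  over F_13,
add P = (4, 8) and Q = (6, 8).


P != Q, so use the chord formula.
s = (y2 - y1) / (x2 - x1) = (0) / (2) mod 13 = 0
x3 = s^2 - x1 - x2 mod 13 = 0^2 - 4 - 6 = 3
y3 = s (x1 - x3) - y1 mod 13 = 0 * (4 - 3) - 8 = 5

P + Q = (3, 5)


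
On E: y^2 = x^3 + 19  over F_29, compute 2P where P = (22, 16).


k = 2 = 10_2 (binary, LSB first: 01)
Double-and-add from P = (22, 16):
  bit 0 = 0: acc unchanged = O
  bit 1 = 1: acc = O + (8, 3) = (8, 3)

2P = (8, 3)


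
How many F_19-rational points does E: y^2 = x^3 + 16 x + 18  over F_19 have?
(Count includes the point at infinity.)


For each x in F_19, count y with y^2 = x^3 + 16 x + 18 mod 19:
  x = 1: RHS = 16, y in [4, 15]  -> 2 point(s)
  x = 2: RHS = 1, y in [1, 18]  -> 2 point(s)
  x = 3: RHS = 17, y in [6, 13]  -> 2 point(s)
  x = 6: RHS = 7, y in [8, 11]  -> 2 point(s)
  x = 7: RHS = 17, y in [6, 13]  -> 2 point(s)
  x = 9: RHS = 17, y in [6, 13]  -> 2 point(s)
  x = 10: RHS = 0, y in [0]  -> 1 point(s)
  x = 11: RHS = 5, y in [9, 10]  -> 2 point(s)
  x = 12: RHS = 0, y in [0]  -> 1 point(s)
  x = 15: RHS = 4, y in [2, 17]  -> 2 point(s)
  x = 16: RHS = 0, y in [0]  -> 1 point(s)
  x = 17: RHS = 16, y in [4, 15]  -> 2 point(s)
  x = 18: RHS = 1, y in [1, 18]  -> 2 point(s)
Affine points: 23. Add the point at infinity: total = 24.

#E(F_19) = 24
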